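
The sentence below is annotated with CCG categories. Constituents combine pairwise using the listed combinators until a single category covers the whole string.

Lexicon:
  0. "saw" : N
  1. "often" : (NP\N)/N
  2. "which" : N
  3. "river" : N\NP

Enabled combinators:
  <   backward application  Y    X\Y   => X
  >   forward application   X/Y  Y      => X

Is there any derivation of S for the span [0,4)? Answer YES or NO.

N (NP\N)/N N N\NP
CKY chart[0,4] = {N}; S ∉ chart

NO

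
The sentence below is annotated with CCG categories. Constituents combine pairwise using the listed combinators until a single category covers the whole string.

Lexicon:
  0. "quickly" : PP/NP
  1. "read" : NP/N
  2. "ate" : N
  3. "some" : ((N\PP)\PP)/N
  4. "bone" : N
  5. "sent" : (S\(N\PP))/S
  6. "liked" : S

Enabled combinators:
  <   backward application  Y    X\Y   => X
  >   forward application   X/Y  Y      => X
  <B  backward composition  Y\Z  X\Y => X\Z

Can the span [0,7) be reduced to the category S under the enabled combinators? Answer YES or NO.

[0,7] S   <
  [0,5] N\PP   <
    [0,3] PP   >
      [0,1] "quickly" : PP/NP
      [1,3] NP   >
        [1,2] "read" : NP/N
        [2,3] "ate" : N
    [3,5] (N\PP)\PP   >
      [3,4] "some" : ((N\PP)\PP)/N
      [4,5] "bone" : N
  [5,7] S\(N\PP)   >
    [5,6] "sent" : (S\(N\PP))/S
    [6,7] "liked" : S

YES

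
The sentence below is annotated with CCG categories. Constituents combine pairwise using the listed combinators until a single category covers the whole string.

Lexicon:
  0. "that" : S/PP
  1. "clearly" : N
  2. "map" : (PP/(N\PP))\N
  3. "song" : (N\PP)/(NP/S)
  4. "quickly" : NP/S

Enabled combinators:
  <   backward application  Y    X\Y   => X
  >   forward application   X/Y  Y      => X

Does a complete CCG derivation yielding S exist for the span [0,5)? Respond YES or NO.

YES

[0,5] S   >
  [0,1] "that" : S/PP
  [1,5] PP   >
    [1,3] PP/(N\PP)   <
      [1,2] "clearly" : N
      [2,3] "map" : (PP/(N\PP))\N
    [3,5] N\PP   >
      [3,4] "song" : (N\PP)/(NP/S)
      [4,5] "quickly" : NP/S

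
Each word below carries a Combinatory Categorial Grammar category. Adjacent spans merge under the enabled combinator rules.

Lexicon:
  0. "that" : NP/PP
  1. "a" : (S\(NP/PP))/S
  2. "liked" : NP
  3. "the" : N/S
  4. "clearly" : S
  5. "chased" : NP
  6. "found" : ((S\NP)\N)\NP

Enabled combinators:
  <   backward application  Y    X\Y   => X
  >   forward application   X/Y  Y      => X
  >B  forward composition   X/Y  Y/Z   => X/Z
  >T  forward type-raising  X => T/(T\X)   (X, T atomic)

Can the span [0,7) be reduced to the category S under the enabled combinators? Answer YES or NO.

YES

[0,7] S   <
  [0,1] "that" : NP/PP
  [1,7] S\(NP/PP)   >
    [1,2] "a" : (S\(NP/PP))/S
    [2,7] S   <
      [2,3] "liked" : NP
      [3,7] S\NP   <
        [3,5] N   >
          [3,4] "the" : N/S
          [4,5] "clearly" : S
        [5,7] (S\NP)\N   <
          [5,6] "chased" : NP
          [6,7] "found" : ((S\NP)\N)\NP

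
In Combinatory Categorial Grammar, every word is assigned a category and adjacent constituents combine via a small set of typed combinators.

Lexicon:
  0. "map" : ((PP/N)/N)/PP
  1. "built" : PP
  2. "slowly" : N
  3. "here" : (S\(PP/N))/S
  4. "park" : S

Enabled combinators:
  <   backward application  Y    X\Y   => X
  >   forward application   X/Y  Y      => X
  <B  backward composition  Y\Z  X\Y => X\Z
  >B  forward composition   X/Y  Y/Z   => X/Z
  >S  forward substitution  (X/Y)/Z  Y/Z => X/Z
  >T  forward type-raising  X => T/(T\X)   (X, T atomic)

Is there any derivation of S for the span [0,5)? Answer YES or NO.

[0,5] S   <
  [0,3] PP/N   >
    [0,2] (PP/N)/N   >
      [0,1] "map" : ((PP/N)/N)/PP
      [1,2] "built" : PP
    [2,3] "slowly" : N
  [3,5] S\(PP/N)   >
    [3,4] "here" : (S\(PP/N))/S
    [4,5] "park" : S

YES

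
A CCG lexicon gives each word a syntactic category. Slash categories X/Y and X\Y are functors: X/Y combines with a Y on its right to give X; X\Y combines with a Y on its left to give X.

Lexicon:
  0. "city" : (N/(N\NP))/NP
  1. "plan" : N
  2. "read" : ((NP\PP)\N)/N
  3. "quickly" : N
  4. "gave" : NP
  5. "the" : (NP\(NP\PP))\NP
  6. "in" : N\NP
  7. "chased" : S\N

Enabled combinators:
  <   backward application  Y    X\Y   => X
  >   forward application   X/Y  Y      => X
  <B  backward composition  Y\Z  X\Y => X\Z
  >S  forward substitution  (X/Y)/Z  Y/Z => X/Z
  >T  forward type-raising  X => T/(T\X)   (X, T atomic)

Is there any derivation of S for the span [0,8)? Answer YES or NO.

YES

[0,8] S   <
  [0,7] N   >
    [0,6] N/(N\NP)   >
      [0,1] "city" : (N/(N\NP))/NP
      [1,6] NP   <
        [1,4] NP\PP   <
          [1,2] "plan" : N
          [2,4] (NP\PP)\N   >
            [2,3] "read" : ((NP\PP)\N)/N
            [3,4] "quickly" : N
        [4,6] NP\(NP\PP)   <
          [4,5] "gave" : NP
          [5,6] "the" : (NP\(NP\PP))\NP
    [6,7] "in" : N\NP
  [7,8] "chased" : S\N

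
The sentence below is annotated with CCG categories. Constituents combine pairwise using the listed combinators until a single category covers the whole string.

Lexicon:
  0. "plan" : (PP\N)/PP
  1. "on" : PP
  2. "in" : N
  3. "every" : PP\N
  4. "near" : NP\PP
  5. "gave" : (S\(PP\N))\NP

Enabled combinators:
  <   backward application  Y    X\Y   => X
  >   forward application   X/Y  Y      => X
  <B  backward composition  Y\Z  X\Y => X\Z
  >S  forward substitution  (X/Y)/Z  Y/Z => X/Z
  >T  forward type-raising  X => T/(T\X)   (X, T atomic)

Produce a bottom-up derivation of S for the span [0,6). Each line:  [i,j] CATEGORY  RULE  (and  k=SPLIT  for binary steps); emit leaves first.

[0,1] (PP\N)/PP  lex  "plan"
[1,2] PP  lex  "on"
[0,2] PP\N  >  k=1
[2,3] N  lex  "in"
[2,3] PP/(PP\N)  >T
[3,4] PP\N  lex  "every"
[2,4] PP  >  k=3
[4,5] NP\PP  lex  "near"
[2,5] NP  <  k=4
[5,6] (S\(PP\N))\NP  lex  "gave"
[2,6] S\(PP\N)  <  k=5
[0,6] S  <  k=2

[0,6] S   <
  [0,2] PP\N   >
    [0,1] "plan" : (PP\N)/PP
    [1,2] "on" : PP
  [2,6] S\(PP\N)   <
    [2,5] NP   <
      [2,4] PP   >
        [2,3] PP/(PP\N)   >T
          [2,3] "in" : N
        [3,4] "every" : PP\N
      [4,5] "near" : NP\PP
    [5,6] "gave" : (S\(PP\N))\NP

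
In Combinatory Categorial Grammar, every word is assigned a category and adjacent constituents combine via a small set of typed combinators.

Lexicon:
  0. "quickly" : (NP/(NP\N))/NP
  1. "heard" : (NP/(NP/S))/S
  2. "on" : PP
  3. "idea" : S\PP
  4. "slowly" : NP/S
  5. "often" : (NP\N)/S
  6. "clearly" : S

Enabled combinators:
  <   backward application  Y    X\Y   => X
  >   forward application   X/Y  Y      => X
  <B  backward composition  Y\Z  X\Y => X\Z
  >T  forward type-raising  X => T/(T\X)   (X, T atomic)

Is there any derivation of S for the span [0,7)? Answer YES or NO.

(NP/(NP\N))/NP (NP/(NP/S))/S PP S\PP NP/S (NP\N)/S S
CKY chart[0,7] = {N/(N\NP), NP, NP/(NP\NP), PP/(PP\NP), S/(S\NP)}; S ∉ chart

NO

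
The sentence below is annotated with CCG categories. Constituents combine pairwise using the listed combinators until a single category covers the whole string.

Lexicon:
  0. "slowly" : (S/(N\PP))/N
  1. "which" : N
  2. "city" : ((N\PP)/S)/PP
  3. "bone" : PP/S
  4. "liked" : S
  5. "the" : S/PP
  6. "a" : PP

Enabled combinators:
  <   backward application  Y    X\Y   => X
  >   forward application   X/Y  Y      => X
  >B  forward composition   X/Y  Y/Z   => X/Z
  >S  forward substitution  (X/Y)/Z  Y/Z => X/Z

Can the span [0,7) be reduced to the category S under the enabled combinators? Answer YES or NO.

[0,7] S   >
  [0,2] S/(N\PP)   >
    [0,1] "slowly" : (S/(N\PP))/N
    [1,2] "which" : N
  [2,7] N\PP   >
    [2,5] (N\PP)/S   >
      [2,3] "city" : ((N\PP)/S)/PP
      [3,5] PP   >
        [3,4] "bone" : PP/S
        [4,5] "liked" : S
    [5,7] S   >
      [5,6] "the" : S/PP
      [6,7] "a" : PP

YES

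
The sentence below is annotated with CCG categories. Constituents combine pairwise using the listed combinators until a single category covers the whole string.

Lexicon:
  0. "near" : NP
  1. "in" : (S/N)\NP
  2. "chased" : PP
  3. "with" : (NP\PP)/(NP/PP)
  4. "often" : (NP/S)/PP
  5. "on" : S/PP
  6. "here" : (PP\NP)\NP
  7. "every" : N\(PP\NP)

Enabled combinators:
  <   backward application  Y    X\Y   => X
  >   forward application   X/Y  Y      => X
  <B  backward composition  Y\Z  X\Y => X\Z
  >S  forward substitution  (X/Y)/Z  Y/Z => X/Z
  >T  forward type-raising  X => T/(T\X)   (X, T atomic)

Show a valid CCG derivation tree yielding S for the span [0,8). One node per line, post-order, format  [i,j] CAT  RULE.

[0,8] S   >
  [0,2] S/N   <
    [0,1] "near" : NP
    [1,2] "in" : (S/N)\NP
  [2,8] N   >
    [2,3] N/(N\PP)   >T
      [2,3] "chased" : PP
    [3,8] N\PP   <B
      [3,6] NP\PP   >
        [3,4] "with" : (NP\PP)/(NP/PP)
        [4,6] NP/PP   >S
          [4,5] "often" : (NP/S)/PP
          [5,6] "on" : S/PP
      [6,8] N\NP   <B
        [6,7] "here" : (PP\NP)\NP
        [7,8] "every" : N\(PP\NP)

[0,1] NP  lex  "near"
[1,2] (S/N)\NP  lex  "in"
[0,2] S/N  <  k=1
[2,3] PP  lex  "chased"
[2,3] N/(N\PP)  >T
[3,4] (NP\PP)/(NP/PP)  lex  "with"
[4,5] (NP/S)/PP  lex  "often"
[5,6] S/PP  lex  "on"
[4,6] NP/PP  >S  k=5
[3,6] NP\PP  >  k=4
[6,7] (PP\NP)\NP  lex  "here"
[7,8] N\(PP\NP)  lex  "every"
[6,8] N\NP  <B  k=7
[3,8] N\PP  <B  k=6
[2,8] N  >  k=3
[0,8] S  >  k=2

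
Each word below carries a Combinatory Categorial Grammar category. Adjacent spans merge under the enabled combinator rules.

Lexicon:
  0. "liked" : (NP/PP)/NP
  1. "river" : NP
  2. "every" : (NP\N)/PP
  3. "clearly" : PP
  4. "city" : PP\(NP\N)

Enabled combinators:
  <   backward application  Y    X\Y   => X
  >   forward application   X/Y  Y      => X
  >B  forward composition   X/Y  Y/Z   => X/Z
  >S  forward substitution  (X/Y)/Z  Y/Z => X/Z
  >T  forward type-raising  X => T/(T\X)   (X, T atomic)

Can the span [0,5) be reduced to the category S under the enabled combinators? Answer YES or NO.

NO

(NP/PP)/NP NP (NP\N)/PP PP PP\(NP\N)
CKY chart[0,5] = {N/(N\NP), NP, NP/(NP\NP), NP/(PP\PP), PP/(PP\NP), S/(S\NP)}; S ∉ chart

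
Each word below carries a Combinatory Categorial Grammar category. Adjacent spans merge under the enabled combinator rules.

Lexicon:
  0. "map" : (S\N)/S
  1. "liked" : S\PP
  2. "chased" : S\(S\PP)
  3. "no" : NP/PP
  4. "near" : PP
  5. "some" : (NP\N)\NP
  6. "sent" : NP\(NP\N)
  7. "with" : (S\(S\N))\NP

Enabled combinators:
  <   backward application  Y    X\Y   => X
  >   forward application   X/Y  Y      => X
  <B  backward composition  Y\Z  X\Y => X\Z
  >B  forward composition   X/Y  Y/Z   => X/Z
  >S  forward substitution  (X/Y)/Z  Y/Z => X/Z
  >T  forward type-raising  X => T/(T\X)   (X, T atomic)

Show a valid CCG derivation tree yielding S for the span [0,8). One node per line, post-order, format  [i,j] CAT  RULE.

[0,8] S   <
  [0,3] S\N   >
    [0,1] "map" : (S\N)/S
    [1,3] S   <
      [1,2] "liked" : S\PP
      [2,3] "chased" : S\(S\PP)
  [3,8] S\(S\N)   <
    [3,7] NP   <
      [3,6] NP\N   <
        [3,5] NP   >
          [3,4] "no" : NP/PP
          [4,5] "near" : PP
        [5,6] "some" : (NP\N)\NP
      [6,7] "sent" : NP\(NP\N)
    [7,8] "with" : (S\(S\N))\NP

[0,1] (S\N)/S  lex  "map"
[1,2] S\PP  lex  "liked"
[2,3] S\(S\PP)  lex  "chased"
[1,3] S  <  k=2
[0,3] S\N  >  k=1
[3,4] NP/PP  lex  "no"
[4,5] PP  lex  "near"
[3,5] NP  >  k=4
[5,6] (NP\N)\NP  lex  "some"
[3,6] NP\N  <  k=5
[6,7] NP\(NP\N)  lex  "sent"
[3,7] NP  <  k=6
[7,8] (S\(S\N))\NP  lex  "with"
[3,8] S\(S\N)  <  k=7
[0,8] S  <  k=3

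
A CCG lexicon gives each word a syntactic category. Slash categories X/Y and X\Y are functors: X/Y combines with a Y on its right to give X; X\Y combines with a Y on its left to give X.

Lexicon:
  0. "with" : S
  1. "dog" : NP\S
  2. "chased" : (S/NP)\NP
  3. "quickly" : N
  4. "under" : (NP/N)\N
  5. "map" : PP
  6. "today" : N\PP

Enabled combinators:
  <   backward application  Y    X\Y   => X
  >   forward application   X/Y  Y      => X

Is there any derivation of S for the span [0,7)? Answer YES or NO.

YES

[0,7] S   >
  [0,3] S/NP   <
    [0,2] NP   <
      [0,1] "with" : S
      [1,2] "dog" : NP\S
    [2,3] "chased" : (S/NP)\NP
  [3,7] NP   >
    [3,5] NP/N   <
      [3,4] "quickly" : N
      [4,5] "under" : (NP/N)\N
    [5,7] N   <
      [5,6] "map" : PP
      [6,7] "today" : N\PP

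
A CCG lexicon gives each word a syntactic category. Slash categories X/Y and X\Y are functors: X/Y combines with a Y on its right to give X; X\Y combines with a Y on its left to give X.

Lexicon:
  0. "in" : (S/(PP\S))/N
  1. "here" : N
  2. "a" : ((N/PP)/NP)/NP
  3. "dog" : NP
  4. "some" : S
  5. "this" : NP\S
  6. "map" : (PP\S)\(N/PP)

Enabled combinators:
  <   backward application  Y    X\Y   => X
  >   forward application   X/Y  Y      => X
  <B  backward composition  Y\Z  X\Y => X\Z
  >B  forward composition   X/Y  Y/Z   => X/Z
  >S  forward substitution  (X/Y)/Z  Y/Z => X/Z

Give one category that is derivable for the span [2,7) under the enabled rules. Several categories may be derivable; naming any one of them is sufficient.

[0,7] S   >
  [0,2] S/(PP\S)   >
    [0,1] "in" : (S/(PP\S))/N
    [1,2] "here" : N
  [2,7] PP\S   <
    [2,6] N/PP   >
      [2,4] (N/PP)/NP   >
        [2,3] "a" : ((N/PP)/NP)/NP
        [3,4] "dog" : NP
      [4,6] NP   <
        [4,5] "some" : S
        [5,6] "this" : NP\S
    [6,7] "map" : (PP\S)\(N/PP)

PP\S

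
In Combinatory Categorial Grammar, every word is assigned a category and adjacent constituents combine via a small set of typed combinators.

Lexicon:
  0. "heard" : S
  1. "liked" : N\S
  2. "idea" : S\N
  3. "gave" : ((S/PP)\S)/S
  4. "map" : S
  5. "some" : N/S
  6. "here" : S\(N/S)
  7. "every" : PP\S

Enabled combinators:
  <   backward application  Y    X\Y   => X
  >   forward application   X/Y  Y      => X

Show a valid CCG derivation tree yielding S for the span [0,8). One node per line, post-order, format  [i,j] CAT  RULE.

[0,8] S   >
  [0,5] S/PP   <
    [0,3] S   <
      [0,2] N   <
        [0,1] "heard" : S
        [1,2] "liked" : N\S
      [2,3] "idea" : S\N
    [3,5] (S/PP)\S   >
      [3,4] "gave" : ((S/PP)\S)/S
      [4,5] "map" : S
  [5,8] PP   <
    [5,7] S   <
      [5,6] "some" : N/S
      [6,7] "here" : S\(N/S)
    [7,8] "every" : PP\S

[0,1] S  lex  "heard"
[1,2] N\S  lex  "liked"
[0,2] N  <  k=1
[2,3] S\N  lex  "idea"
[0,3] S  <  k=2
[3,4] ((S/PP)\S)/S  lex  "gave"
[4,5] S  lex  "map"
[3,5] (S/PP)\S  >  k=4
[0,5] S/PP  <  k=3
[5,6] N/S  lex  "some"
[6,7] S\(N/S)  lex  "here"
[5,7] S  <  k=6
[7,8] PP\S  lex  "every"
[5,8] PP  <  k=7
[0,8] S  >  k=5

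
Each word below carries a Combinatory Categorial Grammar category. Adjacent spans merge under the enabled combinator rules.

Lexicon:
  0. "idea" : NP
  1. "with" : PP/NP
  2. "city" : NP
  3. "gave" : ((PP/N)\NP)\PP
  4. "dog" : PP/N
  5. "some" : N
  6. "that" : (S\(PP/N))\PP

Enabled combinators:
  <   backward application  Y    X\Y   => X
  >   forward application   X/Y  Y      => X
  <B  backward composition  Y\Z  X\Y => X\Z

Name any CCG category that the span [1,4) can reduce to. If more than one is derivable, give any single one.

(PP/N)\NP

[0,7] S   <
  [0,4] PP/N   <
    [0,1] "idea" : NP
    [1,4] (PP/N)\NP   <
      [1,3] PP   >
        [1,2] "with" : PP/NP
        [2,3] "city" : NP
      [3,4] "gave" : ((PP/N)\NP)\PP
  [4,7] S\(PP/N)   <
    [4,6] PP   >
      [4,5] "dog" : PP/N
      [5,6] "some" : N
    [6,7] "that" : (S\(PP/N))\PP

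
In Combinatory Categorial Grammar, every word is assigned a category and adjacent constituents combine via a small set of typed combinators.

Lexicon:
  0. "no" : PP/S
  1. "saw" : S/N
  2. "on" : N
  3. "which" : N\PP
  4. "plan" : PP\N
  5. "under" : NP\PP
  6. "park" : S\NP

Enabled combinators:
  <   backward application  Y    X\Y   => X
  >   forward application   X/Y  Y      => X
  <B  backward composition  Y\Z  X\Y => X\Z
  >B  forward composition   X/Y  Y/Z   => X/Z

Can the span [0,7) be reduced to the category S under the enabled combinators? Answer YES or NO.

YES

[0,7] S   <
  [0,3] PP   >
    [0,1] "no" : PP/S
    [1,3] S   >
      [1,2] "saw" : S/N
      [2,3] "on" : N
  [3,7] S\PP   <B
    [3,5] PP\PP   <B
      [3,4] "which" : N\PP
      [4,5] "plan" : PP\N
    [5,7] S\PP   <B
      [5,6] "under" : NP\PP
      [6,7] "park" : S\NP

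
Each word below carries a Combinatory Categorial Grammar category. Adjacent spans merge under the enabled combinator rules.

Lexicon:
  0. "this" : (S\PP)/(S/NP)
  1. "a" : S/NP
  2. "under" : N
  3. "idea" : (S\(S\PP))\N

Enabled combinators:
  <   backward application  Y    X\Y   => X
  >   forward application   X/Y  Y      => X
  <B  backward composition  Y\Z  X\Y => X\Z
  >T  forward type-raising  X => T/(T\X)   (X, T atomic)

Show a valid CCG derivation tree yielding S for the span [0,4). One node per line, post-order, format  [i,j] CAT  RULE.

[0,1] (S\PP)/(S/NP)  lex  "this"
[1,2] S/NP  lex  "a"
[0,2] S\PP  >  k=1
[2,3] N  lex  "under"
[3,4] (S\(S\PP))\N  lex  "idea"
[2,4] S\(S\PP)  <  k=3
[0,4] S  <  k=2

[0,4] S   <
  [0,2] S\PP   >
    [0,1] "this" : (S\PP)/(S/NP)
    [1,2] "a" : S/NP
  [2,4] S\(S\PP)   <
    [2,3] "under" : N
    [3,4] "idea" : (S\(S\PP))\N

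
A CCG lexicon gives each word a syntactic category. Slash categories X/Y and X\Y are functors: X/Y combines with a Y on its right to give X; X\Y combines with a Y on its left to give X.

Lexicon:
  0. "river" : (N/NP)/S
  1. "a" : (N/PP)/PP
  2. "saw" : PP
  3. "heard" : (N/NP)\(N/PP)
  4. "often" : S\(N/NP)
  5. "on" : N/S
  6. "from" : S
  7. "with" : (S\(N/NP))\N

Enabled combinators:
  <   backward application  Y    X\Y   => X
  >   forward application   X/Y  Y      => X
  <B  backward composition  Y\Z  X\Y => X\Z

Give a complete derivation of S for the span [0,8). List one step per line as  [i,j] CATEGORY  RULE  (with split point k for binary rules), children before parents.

[0,8] S   <
  [0,5] N/NP   >
    [0,1] "river" : (N/NP)/S
    [1,5] S   <
      [1,4] N/NP   <
        [1,3] N/PP   >
          [1,2] "a" : (N/PP)/PP
          [2,3] "saw" : PP
        [3,4] "heard" : (N/NP)\(N/PP)
      [4,5] "often" : S\(N/NP)
  [5,8] S\(N/NP)   <
    [5,7] N   >
      [5,6] "on" : N/S
      [6,7] "from" : S
    [7,8] "with" : (S\(N/NP))\N

[0,1] (N/NP)/S  lex  "river"
[1,2] (N/PP)/PP  lex  "a"
[2,3] PP  lex  "saw"
[1,3] N/PP  >  k=2
[3,4] (N/NP)\(N/PP)  lex  "heard"
[1,4] N/NP  <  k=3
[4,5] S\(N/NP)  lex  "often"
[1,5] S  <  k=4
[0,5] N/NP  >  k=1
[5,6] N/S  lex  "on"
[6,7] S  lex  "from"
[5,7] N  >  k=6
[7,8] (S\(N/NP))\N  lex  "with"
[5,8] S\(N/NP)  <  k=7
[0,8] S  <  k=5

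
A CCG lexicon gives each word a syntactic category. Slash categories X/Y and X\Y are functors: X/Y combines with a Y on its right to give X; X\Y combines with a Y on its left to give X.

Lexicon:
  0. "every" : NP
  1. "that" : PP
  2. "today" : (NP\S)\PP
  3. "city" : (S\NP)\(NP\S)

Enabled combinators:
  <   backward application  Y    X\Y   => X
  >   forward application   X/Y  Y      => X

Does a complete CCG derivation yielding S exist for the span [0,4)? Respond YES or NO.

YES

[0,4] S   <
  [0,1] "every" : NP
  [1,4] S\NP   <
    [1,3] NP\S   <
      [1,2] "that" : PP
      [2,3] "today" : (NP\S)\PP
    [3,4] "city" : (S\NP)\(NP\S)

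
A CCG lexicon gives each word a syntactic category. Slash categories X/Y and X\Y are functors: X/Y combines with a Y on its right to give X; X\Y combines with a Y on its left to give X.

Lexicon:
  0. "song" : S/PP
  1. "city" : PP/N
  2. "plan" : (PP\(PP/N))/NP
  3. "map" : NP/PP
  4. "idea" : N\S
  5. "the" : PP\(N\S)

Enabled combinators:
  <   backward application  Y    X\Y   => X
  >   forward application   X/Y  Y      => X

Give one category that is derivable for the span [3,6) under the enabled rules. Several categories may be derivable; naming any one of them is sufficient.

NP

[0,6] S   >
  [0,1] "song" : S/PP
  [1,6] PP   <
    [1,2] "city" : PP/N
    [2,6] PP\(PP/N)   >
      [2,3] "plan" : (PP\(PP/N))/NP
      [3,6] NP   >
        [3,4] "map" : NP/PP
        [4,6] PP   <
          [4,5] "idea" : N\S
          [5,6] "the" : PP\(N\S)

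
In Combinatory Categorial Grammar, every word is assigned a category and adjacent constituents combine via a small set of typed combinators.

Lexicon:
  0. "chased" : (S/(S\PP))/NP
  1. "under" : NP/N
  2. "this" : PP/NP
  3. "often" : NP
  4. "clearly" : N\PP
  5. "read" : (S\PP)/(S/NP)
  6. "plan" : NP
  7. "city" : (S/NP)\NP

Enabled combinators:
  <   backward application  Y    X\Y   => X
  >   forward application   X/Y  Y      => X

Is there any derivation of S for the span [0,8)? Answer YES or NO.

YES

[0,8] S   >
  [0,5] S/(S\PP)   >
    [0,1] "chased" : (S/(S\PP))/NP
    [1,5] NP   >
      [1,2] "under" : NP/N
      [2,5] N   <
        [2,4] PP   >
          [2,3] "this" : PP/NP
          [3,4] "often" : NP
        [4,5] "clearly" : N\PP
  [5,8] S\PP   >
    [5,6] "read" : (S\PP)/(S/NP)
    [6,8] S/NP   <
      [6,7] "plan" : NP
      [7,8] "city" : (S/NP)\NP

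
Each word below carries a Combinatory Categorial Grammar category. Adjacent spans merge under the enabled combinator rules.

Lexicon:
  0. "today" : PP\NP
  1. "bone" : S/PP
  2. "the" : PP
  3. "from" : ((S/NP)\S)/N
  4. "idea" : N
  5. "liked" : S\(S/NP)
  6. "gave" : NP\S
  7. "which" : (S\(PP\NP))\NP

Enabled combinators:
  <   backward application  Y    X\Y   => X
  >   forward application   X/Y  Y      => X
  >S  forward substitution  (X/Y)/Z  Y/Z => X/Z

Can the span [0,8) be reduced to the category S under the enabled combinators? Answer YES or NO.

[0,8] S   <
  [0,1] "today" : PP\NP
  [1,8] S\(PP\NP)   <
    [1,7] NP   <
      [1,6] S   <
        [1,5] S/NP   <
          [1,3] S   >
            [1,2] "bone" : S/PP
            [2,3] "the" : PP
          [3,5] (S/NP)\S   >
            [3,4] "from" : ((S/NP)\S)/N
            [4,5] "idea" : N
        [5,6] "liked" : S\(S/NP)
      [6,7] "gave" : NP\S
    [7,8] "which" : (S\(PP\NP))\NP

YES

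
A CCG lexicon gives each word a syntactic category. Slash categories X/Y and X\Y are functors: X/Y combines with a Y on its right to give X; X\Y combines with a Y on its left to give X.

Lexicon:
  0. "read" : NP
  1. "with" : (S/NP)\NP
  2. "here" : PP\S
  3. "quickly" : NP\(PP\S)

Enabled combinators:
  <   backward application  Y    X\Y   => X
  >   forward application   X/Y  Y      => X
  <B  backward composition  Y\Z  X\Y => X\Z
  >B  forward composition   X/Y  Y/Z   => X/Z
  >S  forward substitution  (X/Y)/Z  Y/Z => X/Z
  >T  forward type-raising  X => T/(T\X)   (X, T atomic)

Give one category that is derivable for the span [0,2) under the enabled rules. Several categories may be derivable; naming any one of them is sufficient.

S/NP

[0,4] S   >
  [0,2] S/NP   <
    [0,1] "read" : NP
    [1,2] "with" : (S/NP)\NP
  [2,4] NP   <
    [2,3] "here" : PP\S
    [3,4] "quickly" : NP\(PP\S)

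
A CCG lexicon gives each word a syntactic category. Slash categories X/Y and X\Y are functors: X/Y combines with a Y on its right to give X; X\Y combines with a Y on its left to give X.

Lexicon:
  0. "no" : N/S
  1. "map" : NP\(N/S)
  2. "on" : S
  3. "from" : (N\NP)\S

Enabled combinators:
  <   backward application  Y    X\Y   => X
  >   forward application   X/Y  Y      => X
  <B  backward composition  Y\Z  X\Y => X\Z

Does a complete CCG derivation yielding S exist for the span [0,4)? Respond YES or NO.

N/S NP\(N/S) S (N\NP)\S
CKY chart[0,4] = {N}; S ∉ chart

NO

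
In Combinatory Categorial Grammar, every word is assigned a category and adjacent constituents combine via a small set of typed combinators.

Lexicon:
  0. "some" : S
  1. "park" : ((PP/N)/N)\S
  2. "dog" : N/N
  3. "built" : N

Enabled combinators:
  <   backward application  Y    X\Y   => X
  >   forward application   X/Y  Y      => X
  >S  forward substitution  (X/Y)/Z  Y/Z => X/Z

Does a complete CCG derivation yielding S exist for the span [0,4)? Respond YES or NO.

S ((PP/N)/N)\S N/N N
CKY chart[0,4] = {PP, PP/N}; S ∉ chart

NO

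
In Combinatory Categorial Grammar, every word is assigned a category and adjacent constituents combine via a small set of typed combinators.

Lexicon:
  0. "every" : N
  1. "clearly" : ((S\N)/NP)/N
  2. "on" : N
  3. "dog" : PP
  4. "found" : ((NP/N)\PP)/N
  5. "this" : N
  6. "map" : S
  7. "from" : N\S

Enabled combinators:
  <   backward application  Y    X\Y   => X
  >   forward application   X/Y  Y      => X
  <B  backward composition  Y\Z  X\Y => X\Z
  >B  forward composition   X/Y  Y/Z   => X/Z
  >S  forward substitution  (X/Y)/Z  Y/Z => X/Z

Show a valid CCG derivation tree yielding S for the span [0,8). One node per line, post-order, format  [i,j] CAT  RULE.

[0,1] N  lex  "every"
[1,2] ((S\N)/NP)/N  lex  "clearly"
[2,3] N  lex  "on"
[1,3] (S\N)/NP  >  k=2
[3,4] PP  lex  "dog"
[4,5] ((NP/N)\PP)/N  lex  "found"
[5,6] N  lex  "this"
[4,6] (NP/N)\PP  >  k=5
[3,6] NP/N  <  k=4
[6,7] S  lex  "map"
[7,8] N\S  lex  "from"
[6,8] N  <  k=7
[3,8] NP  >  k=6
[1,8] S\N  >  k=3
[0,8] S  <  k=1

[0,8] S   <
  [0,1] "every" : N
  [1,8] S\N   >
    [1,3] (S\N)/NP   >
      [1,2] "clearly" : ((S\N)/NP)/N
      [2,3] "on" : N
    [3,8] NP   >
      [3,6] NP/N   <
        [3,4] "dog" : PP
        [4,6] (NP/N)\PP   >
          [4,5] "found" : ((NP/N)\PP)/N
          [5,6] "this" : N
      [6,8] N   <
        [6,7] "map" : S
        [7,8] "from" : N\S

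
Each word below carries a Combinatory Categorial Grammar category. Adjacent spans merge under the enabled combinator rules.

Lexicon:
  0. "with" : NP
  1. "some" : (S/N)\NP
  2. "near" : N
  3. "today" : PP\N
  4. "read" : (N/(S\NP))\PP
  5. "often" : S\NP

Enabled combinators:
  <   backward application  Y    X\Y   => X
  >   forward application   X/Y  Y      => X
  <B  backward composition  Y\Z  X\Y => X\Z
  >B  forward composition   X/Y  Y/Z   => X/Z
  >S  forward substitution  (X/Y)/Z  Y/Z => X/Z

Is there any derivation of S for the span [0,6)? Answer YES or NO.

YES

[0,6] S   >
  [0,2] S/N   <
    [0,1] "with" : NP
    [1,2] "some" : (S/N)\NP
  [2,6] N   >
    [2,5] N/(S\NP)   <
      [2,4] PP   <
        [2,3] "near" : N
        [3,4] "today" : PP\N
      [4,5] "read" : (N/(S\NP))\PP
    [5,6] "often" : S\NP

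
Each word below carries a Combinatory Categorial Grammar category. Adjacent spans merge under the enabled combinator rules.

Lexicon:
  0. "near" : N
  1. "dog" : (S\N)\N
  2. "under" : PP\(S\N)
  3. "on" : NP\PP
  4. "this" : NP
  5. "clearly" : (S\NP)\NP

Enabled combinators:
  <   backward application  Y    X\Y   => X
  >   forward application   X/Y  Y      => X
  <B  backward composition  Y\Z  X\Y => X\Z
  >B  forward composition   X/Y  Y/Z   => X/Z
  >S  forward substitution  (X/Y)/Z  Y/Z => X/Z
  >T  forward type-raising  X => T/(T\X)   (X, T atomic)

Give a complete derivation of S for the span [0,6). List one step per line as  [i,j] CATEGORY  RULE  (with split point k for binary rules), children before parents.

[0,1] N  lex  "near"
[1,2] (S\N)\N  lex  "dog"
[2,3] PP\(S\N)  lex  "under"
[1,3] PP\N  <B  k=2
[3,4] NP\PP  lex  "on"
[4,5] NP  lex  "this"
[5,6] (S\NP)\NP  lex  "clearly"
[4,6] S\NP  <  k=5
[3,6] S\PP  <B  k=4
[1,6] S\N  <B  k=3
[0,6] S  <  k=1

[0,6] S   <
  [0,1] "near" : N
  [1,6] S\N   <B
    [1,3] PP\N   <B
      [1,2] "dog" : (S\N)\N
      [2,3] "under" : PP\(S\N)
    [3,6] S\PP   <B
      [3,4] "on" : NP\PP
      [4,6] S\NP   <
        [4,5] "this" : NP
        [5,6] "clearly" : (S\NP)\NP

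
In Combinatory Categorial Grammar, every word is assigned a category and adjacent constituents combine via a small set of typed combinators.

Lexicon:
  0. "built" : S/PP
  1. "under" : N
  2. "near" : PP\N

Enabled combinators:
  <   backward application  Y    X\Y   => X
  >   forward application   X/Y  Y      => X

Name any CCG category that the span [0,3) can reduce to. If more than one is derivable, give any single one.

S

[0,3] S   >
  [0,1] "built" : S/PP
  [1,3] PP   <
    [1,2] "under" : N
    [2,3] "near" : PP\N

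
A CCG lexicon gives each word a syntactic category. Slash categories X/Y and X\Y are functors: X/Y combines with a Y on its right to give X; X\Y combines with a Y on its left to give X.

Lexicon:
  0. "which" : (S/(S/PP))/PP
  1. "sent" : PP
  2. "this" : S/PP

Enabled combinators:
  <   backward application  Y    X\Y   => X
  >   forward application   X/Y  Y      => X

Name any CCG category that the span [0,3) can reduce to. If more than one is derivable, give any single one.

[0,3] S   >
  [0,2] S/(S/PP)   >
    [0,1] "which" : (S/(S/PP))/PP
    [1,2] "sent" : PP
  [2,3] "this" : S/PP

S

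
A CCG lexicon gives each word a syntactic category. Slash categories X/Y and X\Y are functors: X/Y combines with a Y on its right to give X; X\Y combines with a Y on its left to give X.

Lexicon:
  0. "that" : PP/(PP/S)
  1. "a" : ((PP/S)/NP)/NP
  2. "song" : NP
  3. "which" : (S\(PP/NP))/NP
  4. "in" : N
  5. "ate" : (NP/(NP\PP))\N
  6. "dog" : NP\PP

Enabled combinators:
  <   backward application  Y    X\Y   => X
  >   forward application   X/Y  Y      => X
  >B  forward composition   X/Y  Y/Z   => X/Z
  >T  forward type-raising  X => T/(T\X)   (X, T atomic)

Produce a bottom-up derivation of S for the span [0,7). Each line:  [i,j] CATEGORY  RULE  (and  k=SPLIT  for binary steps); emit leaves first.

[0,7] S   <
  [0,3] PP/NP   >B
    [0,1] "that" : PP/(PP/S)
    [1,3] (PP/S)/NP   >
      [1,2] "a" : ((PP/S)/NP)/NP
      [2,3] "song" : NP
  [3,7] S\(PP/NP)   >
    [3,4] "which" : (S\(PP/NP))/NP
    [4,7] NP   >
      [4,6] NP/(NP\PP)   <
        [4,5] "in" : N
        [5,6] "ate" : (NP/(NP\PP))\N
      [6,7] "dog" : NP\PP

[0,1] PP/(PP/S)  lex  "that"
[1,2] ((PP/S)/NP)/NP  lex  "a"
[2,3] NP  lex  "song"
[1,3] (PP/S)/NP  >  k=2
[0,3] PP/NP  >B  k=1
[3,4] (S\(PP/NP))/NP  lex  "which"
[4,5] N  lex  "in"
[5,6] (NP/(NP\PP))\N  lex  "ate"
[4,6] NP/(NP\PP)  <  k=5
[6,7] NP\PP  lex  "dog"
[4,7] NP  >  k=6
[3,7] S\(PP/NP)  >  k=4
[0,7] S  <  k=3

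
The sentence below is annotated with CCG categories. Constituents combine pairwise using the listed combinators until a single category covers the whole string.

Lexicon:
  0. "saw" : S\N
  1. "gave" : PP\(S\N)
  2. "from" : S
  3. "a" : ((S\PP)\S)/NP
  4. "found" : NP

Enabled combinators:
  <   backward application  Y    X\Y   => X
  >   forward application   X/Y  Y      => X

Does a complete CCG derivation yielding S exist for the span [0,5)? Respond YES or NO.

YES

[0,5] S   <
  [0,2] PP   <
    [0,1] "saw" : S\N
    [1,2] "gave" : PP\(S\N)
  [2,5] S\PP   <
    [2,3] "from" : S
    [3,5] (S\PP)\S   >
      [3,4] "a" : ((S\PP)\S)/NP
      [4,5] "found" : NP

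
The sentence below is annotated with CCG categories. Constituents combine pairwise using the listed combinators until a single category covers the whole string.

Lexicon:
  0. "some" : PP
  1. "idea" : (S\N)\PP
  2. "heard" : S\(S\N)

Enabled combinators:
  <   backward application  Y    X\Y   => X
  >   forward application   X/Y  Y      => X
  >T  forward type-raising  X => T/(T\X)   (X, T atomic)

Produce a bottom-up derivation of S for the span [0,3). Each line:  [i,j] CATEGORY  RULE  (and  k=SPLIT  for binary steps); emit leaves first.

[0,1] PP  lex  "some"
[1,2] (S\N)\PP  lex  "idea"
[0,2] S\N  <  k=1
[2,3] S\(S\N)  lex  "heard"
[0,3] S  <  k=2

[0,3] S   <
  [0,2] S\N   <
    [0,1] "some" : PP
    [1,2] "idea" : (S\N)\PP
  [2,3] "heard" : S\(S\N)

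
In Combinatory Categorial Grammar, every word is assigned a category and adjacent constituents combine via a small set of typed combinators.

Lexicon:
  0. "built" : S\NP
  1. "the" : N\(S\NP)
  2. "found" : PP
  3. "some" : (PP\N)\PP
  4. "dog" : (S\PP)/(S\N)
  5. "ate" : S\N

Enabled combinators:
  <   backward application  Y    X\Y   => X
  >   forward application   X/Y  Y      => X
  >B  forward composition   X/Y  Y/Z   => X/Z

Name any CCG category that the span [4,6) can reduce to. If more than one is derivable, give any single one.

S\PP

[0,6] S   <
  [0,4] PP   <
    [0,2] N   <
      [0,1] "built" : S\NP
      [1,2] "the" : N\(S\NP)
    [2,4] PP\N   <
      [2,3] "found" : PP
      [3,4] "some" : (PP\N)\PP
  [4,6] S\PP   >
    [4,5] "dog" : (S\PP)/(S\N)
    [5,6] "ate" : S\N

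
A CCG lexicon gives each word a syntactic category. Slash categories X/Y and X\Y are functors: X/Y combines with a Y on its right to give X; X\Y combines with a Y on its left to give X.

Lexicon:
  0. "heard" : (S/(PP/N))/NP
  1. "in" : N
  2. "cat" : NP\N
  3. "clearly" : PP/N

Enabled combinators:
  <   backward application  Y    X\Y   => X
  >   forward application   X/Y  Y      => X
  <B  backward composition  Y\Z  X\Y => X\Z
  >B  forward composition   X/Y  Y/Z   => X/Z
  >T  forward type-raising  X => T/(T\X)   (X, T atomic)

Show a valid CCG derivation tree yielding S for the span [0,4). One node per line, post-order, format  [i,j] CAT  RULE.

[0,4] S   >
  [0,3] S/(PP/N)   >
    [0,1] "heard" : (S/(PP/N))/NP
    [1,3] NP   >
      [1,2] NP/(NP\N)   >T
        [1,2] "in" : N
      [2,3] "cat" : NP\N
  [3,4] "clearly" : PP/N

[0,1] (S/(PP/N))/NP  lex  "heard"
[1,2] N  lex  "in"
[1,2] NP/(NP\N)  >T
[2,3] NP\N  lex  "cat"
[1,3] NP  >  k=2
[0,3] S/(PP/N)  >  k=1
[3,4] PP/N  lex  "clearly"
[0,4] S  >  k=3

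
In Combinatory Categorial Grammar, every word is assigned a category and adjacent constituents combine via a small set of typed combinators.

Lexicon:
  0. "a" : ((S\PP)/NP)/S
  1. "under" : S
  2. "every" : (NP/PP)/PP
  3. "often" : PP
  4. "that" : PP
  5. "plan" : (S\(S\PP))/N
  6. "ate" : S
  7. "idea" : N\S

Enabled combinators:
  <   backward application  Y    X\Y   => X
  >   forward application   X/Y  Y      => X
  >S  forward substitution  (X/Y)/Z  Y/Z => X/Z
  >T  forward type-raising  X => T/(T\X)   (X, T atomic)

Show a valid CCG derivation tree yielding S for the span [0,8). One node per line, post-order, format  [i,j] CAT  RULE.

[0,8] S   <
  [0,5] S\PP   >
    [0,2] (S\PP)/NP   >
      [0,1] "a" : ((S\PP)/NP)/S
      [1,2] "under" : S
    [2,5] NP   >
      [2,4] NP/PP   >
        [2,3] "every" : (NP/PP)/PP
        [3,4] "often" : PP
      [4,5] "that" : PP
  [5,8] S\(S\PP)   >
    [5,6] "plan" : (S\(S\PP))/N
    [6,8] N   >
      [6,7] N/(N\S)   >T
        [6,7] "ate" : S
      [7,8] "idea" : N\S

[0,1] ((S\PP)/NP)/S  lex  "a"
[1,2] S  lex  "under"
[0,2] (S\PP)/NP  >  k=1
[2,3] (NP/PP)/PP  lex  "every"
[3,4] PP  lex  "often"
[2,4] NP/PP  >  k=3
[4,5] PP  lex  "that"
[2,5] NP  >  k=4
[0,5] S\PP  >  k=2
[5,6] (S\(S\PP))/N  lex  "plan"
[6,7] S  lex  "ate"
[6,7] N/(N\S)  >T
[7,8] N\S  lex  "idea"
[6,8] N  >  k=7
[5,8] S\(S\PP)  >  k=6
[0,8] S  <  k=5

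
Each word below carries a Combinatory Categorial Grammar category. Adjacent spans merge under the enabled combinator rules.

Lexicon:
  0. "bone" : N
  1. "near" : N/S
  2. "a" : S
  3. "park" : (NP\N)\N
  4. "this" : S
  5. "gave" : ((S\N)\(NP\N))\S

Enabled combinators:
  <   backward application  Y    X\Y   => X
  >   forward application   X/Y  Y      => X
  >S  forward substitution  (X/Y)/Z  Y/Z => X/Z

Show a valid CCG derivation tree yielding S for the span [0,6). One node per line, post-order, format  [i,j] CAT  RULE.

[0,1] N  lex  "bone"
[1,2] N/S  lex  "near"
[2,3] S  lex  "a"
[1,3] N  >  k=2
[3,4] (NP\N)\N  lex  "park"
[1,4] NP\N  <  k=3
[4,5] S  lex  "this"
[5,6] ((S\N)\(NP\N))\S  lex  "gave"
[4,6] (S\N)\(NP\N)  <  k=5
[1,6] S\N  <  k=4
[0,6] S  <  k=1

[0,6] S   <
  [0,1] "bone" : N
  [1,6] S\N   <
    [1,4] NP\N   <
      [1,3] N   >
        [1,2] "near" : N/S
        [2,3] "a" : S
      [3,4] "park" : (NP\N)\N
    [4,6] (S\N)\(NP\N)   <
      [4,5] "this" : S
      [5,6] "gave" : ((S\N)\(NP\N))\S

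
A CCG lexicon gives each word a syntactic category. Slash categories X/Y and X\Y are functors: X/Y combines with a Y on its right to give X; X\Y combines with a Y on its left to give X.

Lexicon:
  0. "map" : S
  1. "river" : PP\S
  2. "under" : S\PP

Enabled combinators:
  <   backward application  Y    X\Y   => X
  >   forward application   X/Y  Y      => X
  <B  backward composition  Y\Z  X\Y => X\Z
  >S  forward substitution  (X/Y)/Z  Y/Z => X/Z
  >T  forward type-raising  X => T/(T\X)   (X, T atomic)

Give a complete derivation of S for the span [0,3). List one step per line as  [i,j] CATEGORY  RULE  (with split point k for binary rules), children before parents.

[0,1] S  lex  "map"
[1,2] PP\S  lex  "river"
[0,2] PP  <  k=1
[2,3] S\PP  lex  "under"
[0,3] S  <  k=2

[0,3] S   <
  [0,2] PP   <
    [0,1] "map" : S
    [1,2] "river" : PP\S
  [2,3] "under" : S\PP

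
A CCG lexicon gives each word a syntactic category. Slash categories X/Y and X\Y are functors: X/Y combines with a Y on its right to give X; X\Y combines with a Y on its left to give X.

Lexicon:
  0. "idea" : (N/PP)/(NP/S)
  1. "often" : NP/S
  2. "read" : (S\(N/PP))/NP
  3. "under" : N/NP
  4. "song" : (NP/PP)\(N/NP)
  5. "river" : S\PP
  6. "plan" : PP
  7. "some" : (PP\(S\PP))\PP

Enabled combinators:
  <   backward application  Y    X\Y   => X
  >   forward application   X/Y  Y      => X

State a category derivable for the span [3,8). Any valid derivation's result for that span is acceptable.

NP

[0,8] S   <
  [0,2] N/PP   >
    [0,1] "idea" : (N/PP)/(NP/S)
    [1,2] "often" : NP/S
  [2,8] S\(N/PP)   >
    [2,3] "read" : (S\(N/PP))/NP
    [3,8] NP   >
      [3,5] NP/PP   <
        [3,4] "under" : N/NP
        [4,5] "song" : (NP/PP)\(N/NP)
      [5,8] PP   <
        [5,6] "river" : S\PP
        [6,8] PP\(S\PP)   <
          [6,7] "plan" : PP
          [7,8] "some" : (PP\(S\PP))\PP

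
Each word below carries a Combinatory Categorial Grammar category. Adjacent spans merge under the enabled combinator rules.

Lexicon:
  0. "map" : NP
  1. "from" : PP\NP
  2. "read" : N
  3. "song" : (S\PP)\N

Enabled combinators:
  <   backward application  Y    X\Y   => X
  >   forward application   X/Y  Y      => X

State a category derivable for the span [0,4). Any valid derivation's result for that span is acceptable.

S

[0,4] S   <
  [0,2] PP   <
    [0,1] "map" : NP
    [1,2] "from" : PP\NP
  [2,4] S\PP   <
    [2,3] "read" : N
    [3,4] "song" : (S\PP)\N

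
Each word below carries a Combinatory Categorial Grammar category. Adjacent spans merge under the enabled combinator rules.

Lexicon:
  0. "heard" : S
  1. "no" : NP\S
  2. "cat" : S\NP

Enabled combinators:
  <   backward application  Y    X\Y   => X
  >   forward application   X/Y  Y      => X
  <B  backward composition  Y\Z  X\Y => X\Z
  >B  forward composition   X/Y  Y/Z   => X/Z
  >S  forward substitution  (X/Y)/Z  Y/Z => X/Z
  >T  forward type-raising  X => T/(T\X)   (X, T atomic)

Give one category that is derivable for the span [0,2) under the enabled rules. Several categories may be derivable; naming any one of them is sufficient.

NP

[0,3] S   <
  [0,2] NP   >
    [0,1] NP/(NP\S)   >T
      [0,1] "heard" : S
    [1,2] "no" : NP\S
  [2,3] "cat" : S\NP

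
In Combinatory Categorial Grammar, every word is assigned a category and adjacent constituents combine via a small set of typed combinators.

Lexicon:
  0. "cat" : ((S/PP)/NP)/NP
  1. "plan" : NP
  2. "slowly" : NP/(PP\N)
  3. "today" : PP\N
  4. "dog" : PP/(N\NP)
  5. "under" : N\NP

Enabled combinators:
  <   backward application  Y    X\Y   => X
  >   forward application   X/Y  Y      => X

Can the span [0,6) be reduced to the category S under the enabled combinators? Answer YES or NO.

YES

[0,6] S   >
  [0,4] S/PP   >
    [0,2] (S/PP)/NP   >
      [0,1] "cat" : ((S/PP)/NP)/NP
      [1,2] "plan" : NP
    [2,4] NP   >
      [2,3] "slowly" : NP/(PP\N)
      [3,4] "today" : PP\N
  [4,6] PP   >
    [4,5] "dog" : PP/(N\NP)
    [5,6] "under" : N\NP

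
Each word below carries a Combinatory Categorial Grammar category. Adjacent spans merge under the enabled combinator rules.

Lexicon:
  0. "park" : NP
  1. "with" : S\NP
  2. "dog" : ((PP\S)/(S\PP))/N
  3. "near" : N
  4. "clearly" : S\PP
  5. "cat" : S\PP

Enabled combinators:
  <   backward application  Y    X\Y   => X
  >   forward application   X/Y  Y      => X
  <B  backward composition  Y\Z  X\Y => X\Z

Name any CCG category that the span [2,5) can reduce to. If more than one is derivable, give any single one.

PP\S

[0,6] S   <
  [0,5] PP   <
    [0,2] S   <
      [0,1] "park" : NP
      [1,2] "with" : S\NP
    [2,5] PP\S   >
      [2,4] (PP\S)/(S\PP)   >
        [2,3] "dog" : ((PP\S)/(S\PP))/N
        [3,4] "near" : N
      [4,5] "clearly" : S\PP
  [5,6] "cat" : S\PP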